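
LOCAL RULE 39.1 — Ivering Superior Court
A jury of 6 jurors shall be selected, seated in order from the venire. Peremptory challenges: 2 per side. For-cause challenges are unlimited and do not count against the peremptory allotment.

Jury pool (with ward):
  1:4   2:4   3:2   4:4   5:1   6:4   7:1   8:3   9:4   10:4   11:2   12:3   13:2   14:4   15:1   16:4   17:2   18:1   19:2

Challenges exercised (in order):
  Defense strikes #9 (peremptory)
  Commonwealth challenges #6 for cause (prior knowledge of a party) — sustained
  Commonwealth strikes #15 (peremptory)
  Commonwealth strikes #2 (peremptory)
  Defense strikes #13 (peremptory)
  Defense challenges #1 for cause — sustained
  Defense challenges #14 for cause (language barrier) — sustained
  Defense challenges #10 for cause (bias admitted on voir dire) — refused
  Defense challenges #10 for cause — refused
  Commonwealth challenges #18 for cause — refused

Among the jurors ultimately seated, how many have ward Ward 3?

1

Removed: #1, #2, #6, #9, #13, #14, #15.
Seated jurors 1–6: #3, #4, #5, #7, #8, #10.
Of those, in Ward 3: #8 → 1.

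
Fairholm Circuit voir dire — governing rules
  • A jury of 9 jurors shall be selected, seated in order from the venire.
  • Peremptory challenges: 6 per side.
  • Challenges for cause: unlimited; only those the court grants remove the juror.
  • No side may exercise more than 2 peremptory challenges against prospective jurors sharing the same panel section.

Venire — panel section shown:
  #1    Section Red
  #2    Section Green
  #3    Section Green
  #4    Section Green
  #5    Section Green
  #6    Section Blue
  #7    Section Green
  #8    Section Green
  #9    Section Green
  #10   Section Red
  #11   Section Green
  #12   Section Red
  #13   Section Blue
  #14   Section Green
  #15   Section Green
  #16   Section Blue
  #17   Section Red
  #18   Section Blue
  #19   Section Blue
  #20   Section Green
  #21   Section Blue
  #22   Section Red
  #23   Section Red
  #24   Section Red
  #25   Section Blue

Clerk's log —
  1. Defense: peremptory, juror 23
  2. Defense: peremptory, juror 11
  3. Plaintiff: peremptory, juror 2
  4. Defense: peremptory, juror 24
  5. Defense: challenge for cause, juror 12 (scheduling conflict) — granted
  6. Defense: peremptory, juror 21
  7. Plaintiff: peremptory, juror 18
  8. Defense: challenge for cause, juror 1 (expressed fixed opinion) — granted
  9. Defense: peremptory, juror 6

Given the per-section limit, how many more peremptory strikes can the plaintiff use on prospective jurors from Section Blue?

1

Plaintiff peremptories so far: #2, #18 — 2 of 6 used, 4 left overall.
Against Section Blue: #18 — 1 used; per-section cap 2 leaves 1.
Binding limit: min(4, 1) = 1.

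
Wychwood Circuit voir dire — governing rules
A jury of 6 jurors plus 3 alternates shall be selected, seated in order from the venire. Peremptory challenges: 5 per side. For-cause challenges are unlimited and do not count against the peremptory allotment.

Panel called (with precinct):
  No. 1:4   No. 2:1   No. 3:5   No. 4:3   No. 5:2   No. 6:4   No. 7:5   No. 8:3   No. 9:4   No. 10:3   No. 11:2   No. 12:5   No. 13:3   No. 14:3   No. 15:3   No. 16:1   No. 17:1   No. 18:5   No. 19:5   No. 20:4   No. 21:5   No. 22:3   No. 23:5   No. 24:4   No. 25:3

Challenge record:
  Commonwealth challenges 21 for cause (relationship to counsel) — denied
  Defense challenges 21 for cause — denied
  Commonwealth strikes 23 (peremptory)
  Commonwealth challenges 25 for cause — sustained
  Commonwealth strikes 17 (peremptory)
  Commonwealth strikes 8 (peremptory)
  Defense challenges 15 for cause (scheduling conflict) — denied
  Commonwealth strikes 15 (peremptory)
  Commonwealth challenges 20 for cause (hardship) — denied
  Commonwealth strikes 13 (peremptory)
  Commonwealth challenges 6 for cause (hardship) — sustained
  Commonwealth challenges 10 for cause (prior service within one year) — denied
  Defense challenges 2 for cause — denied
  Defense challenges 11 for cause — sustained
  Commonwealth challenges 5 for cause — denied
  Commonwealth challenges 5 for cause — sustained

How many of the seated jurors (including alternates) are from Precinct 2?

Removed: #5, #6, #8, #11, #13, #15, #17, #23, #25.
Seated (9 incl. alternates): #1, #2, #3, #4, #7, #9, #10, #12, #14.
None of those are in Precinct 2 → 0.

0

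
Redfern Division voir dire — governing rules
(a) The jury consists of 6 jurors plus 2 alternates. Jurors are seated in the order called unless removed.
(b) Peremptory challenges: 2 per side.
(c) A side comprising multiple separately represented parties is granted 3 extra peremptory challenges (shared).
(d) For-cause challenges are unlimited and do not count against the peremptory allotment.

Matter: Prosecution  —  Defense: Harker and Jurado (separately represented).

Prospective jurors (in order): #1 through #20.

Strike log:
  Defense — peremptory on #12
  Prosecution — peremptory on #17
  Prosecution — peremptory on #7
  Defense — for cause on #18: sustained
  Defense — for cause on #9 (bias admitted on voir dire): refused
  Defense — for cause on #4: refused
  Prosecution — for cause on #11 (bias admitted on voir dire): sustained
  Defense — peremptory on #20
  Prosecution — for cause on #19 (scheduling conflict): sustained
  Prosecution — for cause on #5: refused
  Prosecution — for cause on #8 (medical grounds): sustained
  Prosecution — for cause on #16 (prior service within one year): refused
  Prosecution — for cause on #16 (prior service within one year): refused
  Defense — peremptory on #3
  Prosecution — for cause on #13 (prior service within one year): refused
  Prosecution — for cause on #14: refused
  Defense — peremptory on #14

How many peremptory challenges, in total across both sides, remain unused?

Prosecution allotment: 2. Defense allotment: 2 base + 3 multi-party = 5.
Prosecution peremptories used: #17, #7 — 2 (for-cause on #11, #19, #5, #8, #16, #16, #13, #14 don't count).
Defense peremptories used: #12, #20, #3, #14 — 4 (for-cause on #18, #9, #4 don't count).
Remaining: (2 − 2) + (5 − 4) = 1.

1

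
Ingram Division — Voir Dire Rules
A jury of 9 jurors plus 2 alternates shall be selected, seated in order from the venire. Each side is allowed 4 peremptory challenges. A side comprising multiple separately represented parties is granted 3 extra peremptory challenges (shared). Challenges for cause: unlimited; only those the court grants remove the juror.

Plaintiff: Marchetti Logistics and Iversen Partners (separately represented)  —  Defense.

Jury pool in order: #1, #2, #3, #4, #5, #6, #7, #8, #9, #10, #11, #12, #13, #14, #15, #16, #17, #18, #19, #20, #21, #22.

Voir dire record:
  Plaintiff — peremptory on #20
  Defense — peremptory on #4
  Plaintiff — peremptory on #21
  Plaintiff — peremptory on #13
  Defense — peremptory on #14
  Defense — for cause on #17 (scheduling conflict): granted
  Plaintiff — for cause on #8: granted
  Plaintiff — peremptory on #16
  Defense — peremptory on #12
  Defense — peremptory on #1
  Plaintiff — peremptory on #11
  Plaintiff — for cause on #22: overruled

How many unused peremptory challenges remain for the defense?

0

Defense allotment: 4.
Defense peremptories used: #4, #14, #12, #1 — 4 (the for-cause on #17 doesn't count).
Remaining: 4 − 4 = 0.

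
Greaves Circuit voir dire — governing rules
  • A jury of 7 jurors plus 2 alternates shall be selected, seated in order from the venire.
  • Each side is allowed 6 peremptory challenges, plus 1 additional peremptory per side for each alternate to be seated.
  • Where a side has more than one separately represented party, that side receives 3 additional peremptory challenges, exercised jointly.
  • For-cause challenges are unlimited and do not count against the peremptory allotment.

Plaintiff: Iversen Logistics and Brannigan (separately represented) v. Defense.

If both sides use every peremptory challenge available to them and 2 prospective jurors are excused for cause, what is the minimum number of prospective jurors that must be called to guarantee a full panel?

Seats to fill: 7 + 2 alternates = 9.
Peremptories — Plaintiff: 6 + 1×2 + 3 = 11; Defense: 6 + 1×2 = 8; total 19.
For-cause removals: 2.
Minimum venire: 9 + 19 + 2 = 30.

30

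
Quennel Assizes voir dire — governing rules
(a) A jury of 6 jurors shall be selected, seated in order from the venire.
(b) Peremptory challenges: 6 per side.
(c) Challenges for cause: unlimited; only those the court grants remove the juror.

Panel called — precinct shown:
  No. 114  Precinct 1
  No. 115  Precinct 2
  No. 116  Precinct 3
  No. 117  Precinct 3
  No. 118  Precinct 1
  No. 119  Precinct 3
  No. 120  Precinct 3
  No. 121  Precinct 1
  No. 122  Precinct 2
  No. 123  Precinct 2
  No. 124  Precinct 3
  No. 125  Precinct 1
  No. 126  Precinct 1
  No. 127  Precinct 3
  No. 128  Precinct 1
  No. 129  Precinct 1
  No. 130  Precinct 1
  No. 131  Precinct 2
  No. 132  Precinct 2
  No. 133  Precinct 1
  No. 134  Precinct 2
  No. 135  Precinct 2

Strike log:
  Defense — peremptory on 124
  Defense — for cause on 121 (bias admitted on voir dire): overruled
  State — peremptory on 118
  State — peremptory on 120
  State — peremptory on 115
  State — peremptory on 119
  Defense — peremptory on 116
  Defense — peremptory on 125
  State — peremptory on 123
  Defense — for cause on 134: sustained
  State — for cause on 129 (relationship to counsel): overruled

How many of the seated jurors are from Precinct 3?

2

Removed: #115, #116, #118, #119, #120, #123, #124, #125, #134.
Seated jurors 1–6: #114, #117, #121, #122, #126, #127.
Of those, in Precinct 3: #117, #127 → 2.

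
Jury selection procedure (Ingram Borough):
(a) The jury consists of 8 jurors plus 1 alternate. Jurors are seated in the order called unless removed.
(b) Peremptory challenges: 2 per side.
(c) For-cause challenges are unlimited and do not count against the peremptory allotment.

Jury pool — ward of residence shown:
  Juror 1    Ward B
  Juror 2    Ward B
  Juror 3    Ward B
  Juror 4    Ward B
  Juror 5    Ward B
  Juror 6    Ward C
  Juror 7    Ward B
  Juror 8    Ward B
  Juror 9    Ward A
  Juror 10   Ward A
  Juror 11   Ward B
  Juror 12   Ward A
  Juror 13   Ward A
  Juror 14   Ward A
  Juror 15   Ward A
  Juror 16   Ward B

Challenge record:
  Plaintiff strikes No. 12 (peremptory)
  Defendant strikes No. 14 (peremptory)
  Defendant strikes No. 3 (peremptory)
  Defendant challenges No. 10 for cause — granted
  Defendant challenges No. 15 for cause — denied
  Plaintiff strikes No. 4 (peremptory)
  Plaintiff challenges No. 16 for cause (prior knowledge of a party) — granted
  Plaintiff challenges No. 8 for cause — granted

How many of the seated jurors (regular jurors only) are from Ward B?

Removed: #3, #4, #8, #10, #12, #14, #16.
Seated jurors 1–8: #1, #2, #5, #6, #7, #9, #11, #13 (alternates #15 not counted).
Of those, in Ward B: #1, #2, #5, #7, #11 → 5.

5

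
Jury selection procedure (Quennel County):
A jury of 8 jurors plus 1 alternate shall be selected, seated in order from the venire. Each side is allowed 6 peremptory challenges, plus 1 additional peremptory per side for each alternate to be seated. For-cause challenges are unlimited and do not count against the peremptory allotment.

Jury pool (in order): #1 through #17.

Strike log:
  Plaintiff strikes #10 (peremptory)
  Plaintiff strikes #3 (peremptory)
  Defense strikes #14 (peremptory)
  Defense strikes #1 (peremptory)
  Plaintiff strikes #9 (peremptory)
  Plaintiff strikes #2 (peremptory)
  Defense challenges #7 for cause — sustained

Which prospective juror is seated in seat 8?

Removed: #1, #2, #3, #7, #9, #10, #14.
Seating in order: seats 1–8 → #4, #5, #6, #8, #11, #12, #13, #15; alternates → #16.
So seat 8 is #15.

15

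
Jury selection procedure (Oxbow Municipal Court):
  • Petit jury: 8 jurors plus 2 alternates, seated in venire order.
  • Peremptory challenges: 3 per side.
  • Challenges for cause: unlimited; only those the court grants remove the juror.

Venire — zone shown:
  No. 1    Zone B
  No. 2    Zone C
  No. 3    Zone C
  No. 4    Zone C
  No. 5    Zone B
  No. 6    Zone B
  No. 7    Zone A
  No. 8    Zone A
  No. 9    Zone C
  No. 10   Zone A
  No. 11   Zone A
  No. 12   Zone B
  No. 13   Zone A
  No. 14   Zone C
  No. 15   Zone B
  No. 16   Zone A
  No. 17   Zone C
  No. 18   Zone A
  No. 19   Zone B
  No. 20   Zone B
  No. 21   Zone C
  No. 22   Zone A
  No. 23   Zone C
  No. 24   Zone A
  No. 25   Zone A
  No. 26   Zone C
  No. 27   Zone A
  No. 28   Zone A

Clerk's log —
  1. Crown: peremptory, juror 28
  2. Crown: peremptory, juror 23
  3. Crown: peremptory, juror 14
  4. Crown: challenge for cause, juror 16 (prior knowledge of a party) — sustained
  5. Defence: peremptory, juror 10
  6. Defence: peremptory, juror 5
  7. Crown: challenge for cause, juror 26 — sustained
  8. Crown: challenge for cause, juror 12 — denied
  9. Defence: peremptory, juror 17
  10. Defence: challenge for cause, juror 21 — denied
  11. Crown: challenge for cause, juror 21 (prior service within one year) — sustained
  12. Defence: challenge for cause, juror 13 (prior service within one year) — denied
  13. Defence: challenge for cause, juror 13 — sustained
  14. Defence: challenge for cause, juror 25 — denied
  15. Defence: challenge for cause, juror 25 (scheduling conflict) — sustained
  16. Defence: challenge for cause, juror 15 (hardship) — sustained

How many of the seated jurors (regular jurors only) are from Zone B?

Removed: #5, #10, #13, #14, #15, #16, #17, #21, #23, #25, #26, #28.
Seated jurors 1–8: #1, #2, #3, #4, #6, #7, #8, #9 (alternates #11, #12 not counted).
Of those, in Zone B: #1, #6 → 2.

2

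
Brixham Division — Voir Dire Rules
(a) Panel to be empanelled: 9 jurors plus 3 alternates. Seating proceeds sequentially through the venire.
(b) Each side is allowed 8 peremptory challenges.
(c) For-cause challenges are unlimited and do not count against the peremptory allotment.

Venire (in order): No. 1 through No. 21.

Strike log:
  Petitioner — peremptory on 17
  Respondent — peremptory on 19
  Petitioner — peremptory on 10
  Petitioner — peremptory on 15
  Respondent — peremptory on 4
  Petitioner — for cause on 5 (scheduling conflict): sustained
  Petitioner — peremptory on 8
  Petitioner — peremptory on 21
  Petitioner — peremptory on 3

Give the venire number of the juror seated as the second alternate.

18

Removed: #3, #4, #5, #8, #10, #15, #17, #19, #21.
Filling seats in venire order through position 11: #1, #2, #6, #7, #9, #11, #12, #13, #14, #16, #18.
So alternate 2 is #18.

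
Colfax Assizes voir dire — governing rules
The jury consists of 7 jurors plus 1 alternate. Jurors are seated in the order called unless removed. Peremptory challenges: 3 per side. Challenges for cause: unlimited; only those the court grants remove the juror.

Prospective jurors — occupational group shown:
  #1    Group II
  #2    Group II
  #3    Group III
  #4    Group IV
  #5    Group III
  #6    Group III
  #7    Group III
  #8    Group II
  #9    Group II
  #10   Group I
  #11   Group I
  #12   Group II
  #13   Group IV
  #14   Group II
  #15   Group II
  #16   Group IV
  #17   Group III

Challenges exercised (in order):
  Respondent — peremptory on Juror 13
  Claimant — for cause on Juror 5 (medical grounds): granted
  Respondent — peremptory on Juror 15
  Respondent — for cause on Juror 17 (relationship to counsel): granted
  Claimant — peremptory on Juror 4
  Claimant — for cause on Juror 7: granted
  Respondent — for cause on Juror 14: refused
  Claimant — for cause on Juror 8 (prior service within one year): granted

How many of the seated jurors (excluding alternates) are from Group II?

3

Removed: #4, #5, #7, #8, #13, #15, #17.
Seated jurors 1–7: #1, #2, #3, #6, #9, #10, #11 (alternates #12 not counted).
Of those, in Group II: #1, #2, #9 → 3.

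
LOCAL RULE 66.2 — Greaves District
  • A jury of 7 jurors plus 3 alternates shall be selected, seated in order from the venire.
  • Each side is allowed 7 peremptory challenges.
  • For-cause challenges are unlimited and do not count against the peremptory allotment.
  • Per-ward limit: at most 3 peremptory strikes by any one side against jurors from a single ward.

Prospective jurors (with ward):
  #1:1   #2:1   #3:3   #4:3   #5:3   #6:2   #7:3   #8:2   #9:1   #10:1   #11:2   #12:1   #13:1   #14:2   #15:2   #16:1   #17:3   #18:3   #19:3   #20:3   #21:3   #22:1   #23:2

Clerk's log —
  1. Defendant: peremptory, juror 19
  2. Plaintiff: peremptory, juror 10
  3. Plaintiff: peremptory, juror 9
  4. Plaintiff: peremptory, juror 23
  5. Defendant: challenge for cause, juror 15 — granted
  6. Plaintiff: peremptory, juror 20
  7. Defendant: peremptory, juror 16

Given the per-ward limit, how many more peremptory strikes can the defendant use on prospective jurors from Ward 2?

Defendant peremptories so far: #19, #16 — 2 of 7 used, 5 left overall.
Against Ward 2: none yet — per-ward cap 3 leaves 3.
Binding limit: min(5, 3) = 3.

3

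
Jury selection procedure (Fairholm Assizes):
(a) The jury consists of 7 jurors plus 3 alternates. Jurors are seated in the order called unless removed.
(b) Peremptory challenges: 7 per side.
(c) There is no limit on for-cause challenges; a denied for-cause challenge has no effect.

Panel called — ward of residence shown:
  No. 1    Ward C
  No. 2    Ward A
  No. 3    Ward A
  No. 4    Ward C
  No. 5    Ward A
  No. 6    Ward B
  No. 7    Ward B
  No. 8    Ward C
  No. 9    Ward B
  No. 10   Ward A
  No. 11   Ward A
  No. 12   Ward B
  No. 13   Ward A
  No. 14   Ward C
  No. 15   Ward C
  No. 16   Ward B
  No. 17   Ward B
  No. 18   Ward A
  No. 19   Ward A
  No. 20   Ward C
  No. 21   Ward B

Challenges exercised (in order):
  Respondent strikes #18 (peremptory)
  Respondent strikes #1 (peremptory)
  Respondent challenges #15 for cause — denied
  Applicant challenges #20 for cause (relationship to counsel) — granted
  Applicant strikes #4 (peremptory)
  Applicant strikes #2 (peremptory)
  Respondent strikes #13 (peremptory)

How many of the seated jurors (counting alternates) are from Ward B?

4

Removed: #1, #2, #4, #13, #18, #20.
Seated (10 incl. alternates): #3, #5, #6, #7, #8, #9, #10, #11, #12, #14.
Of those, in Ward B: #6, #7, #9, #12 → 4.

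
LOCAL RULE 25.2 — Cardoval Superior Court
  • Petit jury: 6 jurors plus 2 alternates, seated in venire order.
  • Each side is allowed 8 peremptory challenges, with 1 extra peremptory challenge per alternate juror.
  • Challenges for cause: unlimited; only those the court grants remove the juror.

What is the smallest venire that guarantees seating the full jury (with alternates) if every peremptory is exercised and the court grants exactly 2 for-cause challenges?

Seats to fill: 6 + 2 alternates = 8.
Peremptories: 8 + 1×2 = 10 per side × 2 sides = 20.
For-cause removals: 2.
Minimum venire: 8 + 20 + 2 = 30.

30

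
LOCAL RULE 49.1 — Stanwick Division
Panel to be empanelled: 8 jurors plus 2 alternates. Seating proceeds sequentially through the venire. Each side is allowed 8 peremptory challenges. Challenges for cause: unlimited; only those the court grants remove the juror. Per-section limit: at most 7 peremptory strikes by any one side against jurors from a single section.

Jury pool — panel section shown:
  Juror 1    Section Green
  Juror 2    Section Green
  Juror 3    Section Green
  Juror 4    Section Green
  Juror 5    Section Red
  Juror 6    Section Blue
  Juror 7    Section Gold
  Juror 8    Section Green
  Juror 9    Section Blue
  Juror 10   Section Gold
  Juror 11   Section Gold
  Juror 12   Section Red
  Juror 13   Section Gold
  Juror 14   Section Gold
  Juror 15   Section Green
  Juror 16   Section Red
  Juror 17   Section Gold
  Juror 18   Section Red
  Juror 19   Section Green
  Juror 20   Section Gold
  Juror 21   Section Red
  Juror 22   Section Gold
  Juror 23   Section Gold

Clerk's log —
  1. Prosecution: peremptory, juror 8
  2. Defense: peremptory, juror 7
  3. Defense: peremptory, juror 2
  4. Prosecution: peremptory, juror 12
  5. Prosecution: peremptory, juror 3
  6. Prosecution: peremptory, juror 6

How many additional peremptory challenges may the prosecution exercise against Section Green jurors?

Prosecution peremptories so far: #8, #12, #3, #6 — 4 of 8 used, 4 left overall.
Against Section Green: #8, #3 — 2 used; per-section cap 7 leaves 5.
Binding limit: min(4, 5) = 4.

4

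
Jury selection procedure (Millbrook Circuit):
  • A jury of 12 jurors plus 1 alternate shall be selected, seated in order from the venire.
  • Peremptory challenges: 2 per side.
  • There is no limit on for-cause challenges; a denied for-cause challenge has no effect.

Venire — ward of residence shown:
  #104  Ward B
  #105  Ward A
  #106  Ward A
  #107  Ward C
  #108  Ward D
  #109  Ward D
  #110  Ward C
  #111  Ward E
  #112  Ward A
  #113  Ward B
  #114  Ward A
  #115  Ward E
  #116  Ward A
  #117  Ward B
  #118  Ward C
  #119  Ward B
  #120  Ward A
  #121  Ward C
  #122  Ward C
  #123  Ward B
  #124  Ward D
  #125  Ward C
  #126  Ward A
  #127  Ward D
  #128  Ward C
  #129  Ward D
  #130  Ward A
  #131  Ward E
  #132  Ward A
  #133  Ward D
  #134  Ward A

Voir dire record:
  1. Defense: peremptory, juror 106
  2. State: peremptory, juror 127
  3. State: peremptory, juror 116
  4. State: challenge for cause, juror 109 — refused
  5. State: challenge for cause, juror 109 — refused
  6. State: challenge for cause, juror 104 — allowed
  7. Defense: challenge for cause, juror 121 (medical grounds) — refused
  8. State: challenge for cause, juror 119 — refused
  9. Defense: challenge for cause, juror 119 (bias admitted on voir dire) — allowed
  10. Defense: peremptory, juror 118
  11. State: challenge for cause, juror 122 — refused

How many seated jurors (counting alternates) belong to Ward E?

2

Removed: #104, #106, #116, #118, #119, #127.
Seated (13 incl. alternates): #105, #107, #108, #109, #110, #111, #112, #113, #114, #115, #117, #120, #121.
Of those, in Ward E: #111, #115 → 2.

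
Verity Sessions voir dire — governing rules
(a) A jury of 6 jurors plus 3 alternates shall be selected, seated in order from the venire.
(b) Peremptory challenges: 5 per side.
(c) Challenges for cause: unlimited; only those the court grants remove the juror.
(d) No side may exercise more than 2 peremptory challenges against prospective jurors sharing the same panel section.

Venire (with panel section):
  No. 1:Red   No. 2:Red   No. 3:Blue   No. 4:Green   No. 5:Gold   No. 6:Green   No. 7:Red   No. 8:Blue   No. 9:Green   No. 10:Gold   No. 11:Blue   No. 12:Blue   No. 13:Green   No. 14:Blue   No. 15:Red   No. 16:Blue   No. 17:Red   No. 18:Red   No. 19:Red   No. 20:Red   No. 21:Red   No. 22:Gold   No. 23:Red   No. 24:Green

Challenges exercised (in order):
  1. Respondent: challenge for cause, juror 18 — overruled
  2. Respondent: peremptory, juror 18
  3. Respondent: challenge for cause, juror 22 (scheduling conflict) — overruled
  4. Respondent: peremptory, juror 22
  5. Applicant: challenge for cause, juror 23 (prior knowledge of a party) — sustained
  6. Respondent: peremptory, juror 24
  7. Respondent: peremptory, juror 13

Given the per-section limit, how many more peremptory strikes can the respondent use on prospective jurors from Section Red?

Respondent peremptories so far: #18, #22, #24, #13 — 4 of 5 used, 1 left overall.
Against Section Red: #18 — 1 used; per-section cap 2 leaves 1.
Binding limit: min(1, 1) = 1.

1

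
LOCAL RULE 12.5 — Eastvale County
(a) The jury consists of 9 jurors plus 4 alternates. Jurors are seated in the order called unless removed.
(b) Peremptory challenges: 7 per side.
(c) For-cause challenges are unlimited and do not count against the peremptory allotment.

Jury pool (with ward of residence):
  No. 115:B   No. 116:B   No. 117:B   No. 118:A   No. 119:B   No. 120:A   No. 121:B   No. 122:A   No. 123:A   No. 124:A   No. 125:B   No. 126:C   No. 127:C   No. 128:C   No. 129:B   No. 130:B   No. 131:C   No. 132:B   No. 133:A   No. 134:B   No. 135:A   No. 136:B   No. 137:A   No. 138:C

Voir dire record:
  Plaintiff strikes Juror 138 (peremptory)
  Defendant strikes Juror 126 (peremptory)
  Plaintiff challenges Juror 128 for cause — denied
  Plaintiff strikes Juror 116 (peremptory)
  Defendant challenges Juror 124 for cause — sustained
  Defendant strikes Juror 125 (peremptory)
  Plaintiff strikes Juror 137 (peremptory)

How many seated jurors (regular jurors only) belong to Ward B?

4

Removed: #116, #124, #125, #126, #137, #138.
Seated jurors 1–9: #115, #117, #118, #119, #120, #121, #122, #123, #127 (alternates #128, #129, #130, #131 not counted).
Of those, in Ward B: #115, #117, #119, #121 → 4.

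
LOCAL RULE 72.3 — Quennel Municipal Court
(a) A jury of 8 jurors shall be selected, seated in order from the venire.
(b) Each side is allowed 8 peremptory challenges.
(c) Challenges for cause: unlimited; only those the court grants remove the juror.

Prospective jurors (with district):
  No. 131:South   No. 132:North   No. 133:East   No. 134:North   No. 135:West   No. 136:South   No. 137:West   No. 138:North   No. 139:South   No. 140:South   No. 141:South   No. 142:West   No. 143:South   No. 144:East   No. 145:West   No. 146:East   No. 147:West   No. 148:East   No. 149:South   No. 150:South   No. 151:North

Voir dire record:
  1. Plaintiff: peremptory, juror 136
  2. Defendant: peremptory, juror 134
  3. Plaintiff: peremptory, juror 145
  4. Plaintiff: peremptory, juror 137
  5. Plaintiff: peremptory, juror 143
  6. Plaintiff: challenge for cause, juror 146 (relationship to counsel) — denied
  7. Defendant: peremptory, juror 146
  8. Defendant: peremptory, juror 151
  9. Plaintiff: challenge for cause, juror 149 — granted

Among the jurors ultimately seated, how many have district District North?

2

Removed: #134, #136, #137, #143, #145, #146, #149, #151.
Seated jurors 1–8: #131, #132, #133, #135, #138, #139, #140, #141.
Of those, in District North: #132, #138 → 2.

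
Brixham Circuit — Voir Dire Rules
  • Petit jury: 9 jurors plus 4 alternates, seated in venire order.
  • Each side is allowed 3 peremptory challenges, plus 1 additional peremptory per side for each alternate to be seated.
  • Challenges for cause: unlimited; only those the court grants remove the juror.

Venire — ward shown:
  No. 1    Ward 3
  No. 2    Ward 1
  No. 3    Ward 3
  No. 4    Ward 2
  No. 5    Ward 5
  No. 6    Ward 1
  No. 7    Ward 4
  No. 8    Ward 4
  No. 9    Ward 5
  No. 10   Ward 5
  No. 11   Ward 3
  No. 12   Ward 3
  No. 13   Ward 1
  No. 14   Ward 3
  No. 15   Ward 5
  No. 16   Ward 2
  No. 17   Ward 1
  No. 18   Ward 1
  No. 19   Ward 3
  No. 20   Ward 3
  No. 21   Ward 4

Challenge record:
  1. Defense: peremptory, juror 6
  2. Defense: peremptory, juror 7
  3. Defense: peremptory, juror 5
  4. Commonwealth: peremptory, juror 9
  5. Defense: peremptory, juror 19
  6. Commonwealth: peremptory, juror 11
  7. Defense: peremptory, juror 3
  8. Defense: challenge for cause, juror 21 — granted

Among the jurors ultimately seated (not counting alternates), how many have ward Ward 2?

1

Removed: #3, #5, #6, #7, #9, #11, #19, #21.
Seated jurors 1–9: #1, #2, #4, #8, #10, #12, #13, #14, #15 (alternates #16, #17, #18, #20 not counted).
Of those, in Ward 2: #4 → 1.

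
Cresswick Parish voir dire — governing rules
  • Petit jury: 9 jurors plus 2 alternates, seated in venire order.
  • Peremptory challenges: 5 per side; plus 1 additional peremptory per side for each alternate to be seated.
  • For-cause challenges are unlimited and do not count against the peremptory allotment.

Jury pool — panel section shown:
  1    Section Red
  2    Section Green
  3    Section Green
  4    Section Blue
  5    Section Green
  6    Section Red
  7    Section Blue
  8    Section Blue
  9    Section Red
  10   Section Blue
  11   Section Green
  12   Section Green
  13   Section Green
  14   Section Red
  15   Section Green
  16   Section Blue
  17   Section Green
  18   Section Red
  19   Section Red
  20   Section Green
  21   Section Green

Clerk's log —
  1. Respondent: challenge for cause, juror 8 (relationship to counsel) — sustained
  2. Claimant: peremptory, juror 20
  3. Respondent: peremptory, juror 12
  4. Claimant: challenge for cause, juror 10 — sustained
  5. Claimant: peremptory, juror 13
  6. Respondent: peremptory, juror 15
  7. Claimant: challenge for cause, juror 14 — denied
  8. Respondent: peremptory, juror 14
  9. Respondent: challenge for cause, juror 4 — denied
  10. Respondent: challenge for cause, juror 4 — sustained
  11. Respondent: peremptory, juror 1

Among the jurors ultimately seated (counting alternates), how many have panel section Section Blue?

Removed: #1, #4, #8, #10, #12, #13, #14, #15, #20.
Seated (11 incl. alternates): #2, #3, #5, #6, #7, #9, #11, #16, #17, #18, #19.
Of those, in Section Blue: #7, #16 → 2.

2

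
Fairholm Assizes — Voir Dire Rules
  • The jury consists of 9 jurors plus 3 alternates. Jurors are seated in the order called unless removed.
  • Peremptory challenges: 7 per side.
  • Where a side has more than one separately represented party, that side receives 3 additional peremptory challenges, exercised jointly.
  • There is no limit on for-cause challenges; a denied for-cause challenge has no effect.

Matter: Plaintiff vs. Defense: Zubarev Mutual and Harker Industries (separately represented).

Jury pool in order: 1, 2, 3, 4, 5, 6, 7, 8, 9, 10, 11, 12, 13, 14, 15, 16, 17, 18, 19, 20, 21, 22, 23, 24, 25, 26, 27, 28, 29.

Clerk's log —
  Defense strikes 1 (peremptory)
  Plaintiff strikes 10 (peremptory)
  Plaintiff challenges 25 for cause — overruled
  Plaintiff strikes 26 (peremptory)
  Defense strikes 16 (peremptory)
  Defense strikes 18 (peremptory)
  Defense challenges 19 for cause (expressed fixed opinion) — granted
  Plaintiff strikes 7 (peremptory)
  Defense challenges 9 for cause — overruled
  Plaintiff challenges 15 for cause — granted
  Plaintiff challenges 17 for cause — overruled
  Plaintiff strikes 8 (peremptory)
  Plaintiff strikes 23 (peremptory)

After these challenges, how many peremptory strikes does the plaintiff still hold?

Plaintiff allotment: 7.
Plaintiff peremptories used: #10, #26, #7, #8, #23 — 5 (for-cause on #25, #15, #17 don't count).
Remaining: 7 − 5 = 2.

2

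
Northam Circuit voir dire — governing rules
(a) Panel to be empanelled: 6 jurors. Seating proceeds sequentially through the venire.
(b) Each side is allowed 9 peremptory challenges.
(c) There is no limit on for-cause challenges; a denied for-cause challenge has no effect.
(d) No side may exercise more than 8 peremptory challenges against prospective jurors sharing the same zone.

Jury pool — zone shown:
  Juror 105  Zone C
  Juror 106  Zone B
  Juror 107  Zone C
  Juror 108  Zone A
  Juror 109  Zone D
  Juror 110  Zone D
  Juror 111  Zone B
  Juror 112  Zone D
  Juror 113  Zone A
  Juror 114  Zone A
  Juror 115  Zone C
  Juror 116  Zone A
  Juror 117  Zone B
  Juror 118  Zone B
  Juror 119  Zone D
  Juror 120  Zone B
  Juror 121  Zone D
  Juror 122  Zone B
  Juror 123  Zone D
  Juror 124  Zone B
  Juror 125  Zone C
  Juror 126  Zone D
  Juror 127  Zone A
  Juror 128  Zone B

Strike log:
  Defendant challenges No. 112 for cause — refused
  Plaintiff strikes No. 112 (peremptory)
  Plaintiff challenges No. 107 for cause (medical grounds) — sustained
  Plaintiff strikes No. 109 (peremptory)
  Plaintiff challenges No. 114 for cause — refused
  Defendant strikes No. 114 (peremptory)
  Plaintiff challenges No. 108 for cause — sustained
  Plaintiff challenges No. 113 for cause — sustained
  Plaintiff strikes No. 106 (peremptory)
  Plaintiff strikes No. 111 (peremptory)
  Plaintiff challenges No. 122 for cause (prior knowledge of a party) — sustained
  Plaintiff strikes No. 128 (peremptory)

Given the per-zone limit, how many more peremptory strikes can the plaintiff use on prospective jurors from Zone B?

Plaintiff peremptories so far: #112, #109, #106, #111, #128 — 5 of 9 used, 4 left overall.
Against Zone B: #106, #111, #128 — 3 used; per-zone cap 8 leaves 5.
Binding limit: min(4, 5) = 4.

4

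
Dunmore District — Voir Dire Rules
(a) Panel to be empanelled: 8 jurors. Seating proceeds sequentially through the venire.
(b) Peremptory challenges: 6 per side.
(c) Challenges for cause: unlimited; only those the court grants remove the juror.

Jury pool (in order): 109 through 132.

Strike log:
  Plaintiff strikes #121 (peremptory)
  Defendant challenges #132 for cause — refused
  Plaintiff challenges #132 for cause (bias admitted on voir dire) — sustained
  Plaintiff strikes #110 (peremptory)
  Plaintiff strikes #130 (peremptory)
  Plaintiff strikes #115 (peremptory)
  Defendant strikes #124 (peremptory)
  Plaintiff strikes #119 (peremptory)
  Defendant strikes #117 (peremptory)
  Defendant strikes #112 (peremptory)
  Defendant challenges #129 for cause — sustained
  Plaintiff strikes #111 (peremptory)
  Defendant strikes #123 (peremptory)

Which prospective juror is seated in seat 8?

125

Removed: #110, #111, #112, #115, #117, #119, #121, #123, #124, #129, #130, #132.
Seating in order: seats 1–8 → #109, #113, #114, #116, #118, #120, #122, #125.
So seat 8 is #125.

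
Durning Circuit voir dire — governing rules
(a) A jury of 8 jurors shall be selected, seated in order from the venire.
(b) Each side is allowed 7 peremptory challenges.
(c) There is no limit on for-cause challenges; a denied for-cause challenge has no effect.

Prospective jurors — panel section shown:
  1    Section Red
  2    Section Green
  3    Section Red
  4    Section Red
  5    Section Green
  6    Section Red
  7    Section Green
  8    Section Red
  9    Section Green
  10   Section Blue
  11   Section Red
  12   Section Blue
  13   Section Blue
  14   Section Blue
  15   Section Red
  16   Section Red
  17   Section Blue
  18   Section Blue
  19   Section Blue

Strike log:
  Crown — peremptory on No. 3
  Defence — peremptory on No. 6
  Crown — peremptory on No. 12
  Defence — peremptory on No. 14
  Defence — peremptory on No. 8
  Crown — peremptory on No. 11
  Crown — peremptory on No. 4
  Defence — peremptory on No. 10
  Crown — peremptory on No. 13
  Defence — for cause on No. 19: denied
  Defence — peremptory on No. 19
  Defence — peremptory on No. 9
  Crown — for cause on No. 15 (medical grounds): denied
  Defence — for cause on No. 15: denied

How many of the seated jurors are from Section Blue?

2

Removed: #3, #4, #6, #8, #9, #10, #11, #12, #13, #14, #19.
Seated jurors 1–8: #1, #2, #5, #7, #15, #16, #17, #18.
Of those, in Section Blue: #17, #18 → 2.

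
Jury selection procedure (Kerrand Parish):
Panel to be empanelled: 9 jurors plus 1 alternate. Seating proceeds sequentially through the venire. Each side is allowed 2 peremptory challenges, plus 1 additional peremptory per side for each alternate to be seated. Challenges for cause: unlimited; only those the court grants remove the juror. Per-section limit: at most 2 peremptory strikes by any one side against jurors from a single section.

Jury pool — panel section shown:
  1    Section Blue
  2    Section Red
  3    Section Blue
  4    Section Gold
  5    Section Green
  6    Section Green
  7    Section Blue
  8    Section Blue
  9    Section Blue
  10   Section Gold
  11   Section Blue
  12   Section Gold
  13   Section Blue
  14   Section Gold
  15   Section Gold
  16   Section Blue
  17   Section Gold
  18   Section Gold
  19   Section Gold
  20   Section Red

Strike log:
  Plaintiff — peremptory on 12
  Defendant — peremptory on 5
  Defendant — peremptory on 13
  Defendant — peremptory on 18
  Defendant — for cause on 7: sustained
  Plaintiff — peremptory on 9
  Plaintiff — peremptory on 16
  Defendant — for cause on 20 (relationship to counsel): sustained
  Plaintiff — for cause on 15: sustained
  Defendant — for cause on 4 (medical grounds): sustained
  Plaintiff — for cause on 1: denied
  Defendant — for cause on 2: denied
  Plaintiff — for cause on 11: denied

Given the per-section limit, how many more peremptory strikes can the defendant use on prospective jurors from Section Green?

Defendant peremptories so far: #5, #13, #18 — 3 of 3 used, 0 left overall.
Against Section Green: #5 — 1 used; per-section cap 2 leaves 1.
Binding limit: min(0, 1) = 0.

0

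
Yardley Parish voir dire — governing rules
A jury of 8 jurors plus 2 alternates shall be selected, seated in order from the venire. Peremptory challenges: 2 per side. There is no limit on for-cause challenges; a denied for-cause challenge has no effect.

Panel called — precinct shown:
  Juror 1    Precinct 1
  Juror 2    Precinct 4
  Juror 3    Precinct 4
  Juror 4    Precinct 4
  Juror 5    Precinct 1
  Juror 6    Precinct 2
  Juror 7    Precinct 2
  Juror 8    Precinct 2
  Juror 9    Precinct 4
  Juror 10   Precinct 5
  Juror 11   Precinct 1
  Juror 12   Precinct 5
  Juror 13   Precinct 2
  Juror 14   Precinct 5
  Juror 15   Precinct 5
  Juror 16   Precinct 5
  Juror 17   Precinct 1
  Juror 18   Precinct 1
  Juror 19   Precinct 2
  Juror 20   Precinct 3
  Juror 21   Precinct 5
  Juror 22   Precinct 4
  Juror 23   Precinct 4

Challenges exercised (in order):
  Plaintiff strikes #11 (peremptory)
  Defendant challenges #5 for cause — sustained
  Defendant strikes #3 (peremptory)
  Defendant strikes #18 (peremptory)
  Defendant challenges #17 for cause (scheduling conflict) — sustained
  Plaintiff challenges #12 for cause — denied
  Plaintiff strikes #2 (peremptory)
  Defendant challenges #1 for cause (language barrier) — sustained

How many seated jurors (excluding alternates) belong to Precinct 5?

2

Removed: #1, #2, #3, #5, #11, #17, #18.
Seated jurors 1–8: #4, #6, #7, #8, #9, #10, #12, #13 (alternates #14, #15 not counted).
Of those, in Precinct 5: #10, #12 → 2.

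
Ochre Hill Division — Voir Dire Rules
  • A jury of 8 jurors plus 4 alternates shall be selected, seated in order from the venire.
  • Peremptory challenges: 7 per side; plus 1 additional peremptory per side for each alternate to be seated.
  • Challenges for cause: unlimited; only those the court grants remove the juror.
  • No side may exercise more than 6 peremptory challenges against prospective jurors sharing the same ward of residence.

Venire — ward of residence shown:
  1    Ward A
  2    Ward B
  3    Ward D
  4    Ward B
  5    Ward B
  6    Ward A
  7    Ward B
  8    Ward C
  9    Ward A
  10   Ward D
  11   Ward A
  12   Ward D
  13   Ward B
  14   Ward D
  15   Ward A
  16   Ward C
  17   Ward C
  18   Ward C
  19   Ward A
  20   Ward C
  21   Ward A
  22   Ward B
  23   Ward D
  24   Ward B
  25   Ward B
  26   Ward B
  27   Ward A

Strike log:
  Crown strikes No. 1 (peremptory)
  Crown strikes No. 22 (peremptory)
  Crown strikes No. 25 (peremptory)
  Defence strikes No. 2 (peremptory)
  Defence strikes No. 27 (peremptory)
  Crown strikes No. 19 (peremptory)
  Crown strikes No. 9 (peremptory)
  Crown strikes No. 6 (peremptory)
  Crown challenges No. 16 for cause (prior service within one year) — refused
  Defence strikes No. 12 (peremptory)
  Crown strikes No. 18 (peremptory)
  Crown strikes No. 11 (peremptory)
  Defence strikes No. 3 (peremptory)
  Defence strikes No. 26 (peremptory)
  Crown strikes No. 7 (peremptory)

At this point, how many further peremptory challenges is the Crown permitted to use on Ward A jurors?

Crown peremptories so far: #1, #22, #25, #19, #9, #6, #18, #11, #7 — 9 of 11 used, 2 left overall.
Against Ward A: #1, #19, #9, #6, #11 — 5 used; per-ward cap 6 leaves 1.
Binding limit: min(2, 1) = 1.

1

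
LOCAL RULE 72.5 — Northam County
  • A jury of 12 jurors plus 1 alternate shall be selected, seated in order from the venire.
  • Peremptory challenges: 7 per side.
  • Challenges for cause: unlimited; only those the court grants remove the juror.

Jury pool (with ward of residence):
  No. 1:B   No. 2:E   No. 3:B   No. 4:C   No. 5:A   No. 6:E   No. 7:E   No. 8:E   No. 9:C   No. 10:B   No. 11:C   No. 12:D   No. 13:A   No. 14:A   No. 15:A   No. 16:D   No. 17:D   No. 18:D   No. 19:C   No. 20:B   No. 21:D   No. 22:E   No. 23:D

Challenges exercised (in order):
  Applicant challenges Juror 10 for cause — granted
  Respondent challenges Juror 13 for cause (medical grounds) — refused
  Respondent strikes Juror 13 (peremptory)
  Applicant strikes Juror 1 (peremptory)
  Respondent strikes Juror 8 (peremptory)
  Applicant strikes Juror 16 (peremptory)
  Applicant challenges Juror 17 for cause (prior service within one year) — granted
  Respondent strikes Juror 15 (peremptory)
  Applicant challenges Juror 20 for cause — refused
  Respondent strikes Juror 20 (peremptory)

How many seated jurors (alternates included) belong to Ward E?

3

Removed: #1, #8, #10, #13, #15, #16, #17, #20.
Seated (13 incl. alternates): #2, #3, #4, #5, #6, #7, #9, #11, #12, #14, #18, #19, #21.
Of those, in Ward E: #2, #6, #7 → 3.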